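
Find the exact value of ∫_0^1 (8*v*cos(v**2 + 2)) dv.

-4*sin(2) + 4*sin(3)

Let u = v**2 + 2, so du = 2*v dv. When v = 0, u = 2; when v = 1, u = 3.
The integral becomes 4·∫ cos(u) du from 2 to 3, with antiderivative 4*sin(u).
Back in v: F(v) = 4*sin(v**2 + 2).
Then F(1) - F(0) = (4*sin(3)) - (4*sin(2)) = -4*sin(2) + 4*sin(3).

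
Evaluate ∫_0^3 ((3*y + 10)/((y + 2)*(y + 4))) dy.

-4*log(2) + log(7) + 2*log(5)

Factor the denominator: y**2 + 6*y + 8 = (y + 4)(y + 2).
Partial fractions: (3*y + 10)/((y + 2)*(y + 4)) = 1/(y + 4) + 2/(y + 2).
An antiderivative is F(y) = 2*log(y + 2) + log(y + 4).
Then F(3) - F(0) = (log(7) + 2*log(5)) - (log(16)) = -4*log(2) + log(7) + 2*log(5).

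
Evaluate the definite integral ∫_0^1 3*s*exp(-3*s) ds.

Integrate by parts once (u = s, dv = 3*exp(-3*s) ds).
An antiderivative is F(s) = (-3*s - 1)*exp(-3*s)/3.
Then F(1) - F(0) = (-4*exp(-3)/3) - (-1/3) = (-4 + exp(3))*exp(-3)/3.

(-4 + exp(3))*exp(-3)/3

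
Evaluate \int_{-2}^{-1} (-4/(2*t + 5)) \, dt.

-log(9)

An antiderivative is F(t) = -2*log(2*t + 5).
Then F(-1) - F(-2) = (-log(9)) - (0) = -log(9).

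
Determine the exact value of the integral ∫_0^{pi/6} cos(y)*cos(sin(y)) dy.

Let u = sin(y), so du = cos(y) dy. When y = 0, u = 0; when y = pi/6, u = 1/2.
The integral becomes ∫ cos(u) du from 0 to 1/2, with antiderivative sin(u).
Back in y: F(y) = sin(sin(y)).
Then F(pi/6) - F(0) = (sin(1/2)) - (0) = sin(1/2).

sin(1/2)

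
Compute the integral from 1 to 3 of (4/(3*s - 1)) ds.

An antiderivative is F(s) = 4*log(3*s - 1)/3.
Then F(3) - F(1) = (log(16)) - (4*log(2)/3) = 8*log(2)/3.

8*log(2)/3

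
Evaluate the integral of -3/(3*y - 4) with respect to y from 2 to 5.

log(2/11)

An antiderivative is F(y) = -log(3*y - 4).
Then F(5) - F(2) = (-log(11)) - (-log(2)) = log(2/11).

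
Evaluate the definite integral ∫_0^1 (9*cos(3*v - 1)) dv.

Let u = 3*v - 1, so du = 3 dv. When v = 0, u = -1; when v = 1, u = 2.
The integral becomes 3·∫ cos(u) du from -1 to 2, with antiderivative 3*sin(u).
Back in v: F(v) = 3*sin(3*v - 1).
Then F(1) - F(0) = (3*sin(2)) - (-3*sin(1)) = 3*sin(1) + 3*sin(2).

3*sin(1) + 3*sin(2)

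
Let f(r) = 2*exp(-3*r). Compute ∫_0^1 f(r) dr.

2/3 - 2*exp(-3)/3

An antiderivative is F(r) = -2*exp(-3*r)/3.
Then F(1) - F(0) = (-2*exp(-3)/3) - (-2/3) = 2/3 - 2*exp(-3)/3.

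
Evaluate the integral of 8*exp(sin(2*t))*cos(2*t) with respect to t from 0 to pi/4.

Let u = sin(2*t), so du = 2*cos(2*t) dt. When t = 0, u = 0; when t = pi/4, u = 1.
The integral becomes 4·∫ exp(u) du from 0 to 1, with antiderivative 4*exp(u).
Back in t: F(t) = 4*exp(sin(2*t)).
Then F(pi/4) - F(0) = (4*E) - (4) = -4 + 4*E.

-4 + 4*E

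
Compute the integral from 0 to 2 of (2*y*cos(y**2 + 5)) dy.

sin(9) - sin(5)

Let u = y**2 + 5, so du = 2*y dy. When y = 0, u = 5; when y = 2, u = 9.
The integral becomes ∫ cos(u) du from 5 to 9, with antiderivative sin(u).
Back in y: F(y) = sin(y**2 + 5).
Then F(2) - F(0) = (sin(9)) - (sin(5)) = sin(9) - sin(5).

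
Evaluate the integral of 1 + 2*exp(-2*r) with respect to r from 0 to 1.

An antiderivative is F(r) = r - exp(-2*r).
Then F(1) - F(0) = (1 - exp(-2)) - (-1) = 2 - exp(-2).

2 - exp(-2)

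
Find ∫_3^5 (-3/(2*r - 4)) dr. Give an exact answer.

-3*log(3)/2

An antiderivative is F(r) = -3*log(2*r - 4)/2.
Then F(5) - F(3) = (-3*log(6)/2) - (-3*log(2)/2) = -3*log(3)/2.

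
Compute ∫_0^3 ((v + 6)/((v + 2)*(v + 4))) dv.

log(25/7)

Factor the denominator: v**2 + 6*v + 8 = (v + 4)(v + 2).
Partial fractions: (v + 6)/((v + 2)*(v + 4)) = -1/(v + 4) + 2/(v + 2).
An antiderivative is F(v) = 2*log(v + 2) - log(v + 4).
Then F(3) - F(0) = (log(25/7)) - (0) = log(25/7).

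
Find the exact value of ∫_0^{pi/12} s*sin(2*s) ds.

-sqrt(3)*pi/48 + 1/8

Integrate by parts once (u = s, dv = sin(2*s) ds).
An antiderivative is F(s) = -s*cos(2*s)/2 + sin(2*s)/4.
Then F(pi/12) - F(0) = (-sqrt(3)*pi/48 + 1/8) - (0) = -sqrt(3)*pi/48 + 1/8.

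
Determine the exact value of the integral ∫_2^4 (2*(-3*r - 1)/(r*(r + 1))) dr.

Factor the denominator: r**2 + r = (r + 1)r.
Partial fractions: 2*(-3*r - 1)/(r*(r + 1)) = -4/(r + 1) - 2/r.
An antiderivative is F(r) = -2*log(r) - 4*log(r + 1).
Then F(4) - F(2) = (-4*log(5) - 4*log(2)) - (-4*log(3) - 2*log(2)) = -4*log(5) - 2*log(2) + 4*log(3).

-4*log(5) - 2*log(2) + 4*log(3)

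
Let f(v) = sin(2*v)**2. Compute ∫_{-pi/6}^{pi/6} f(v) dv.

-sqrt(3)/8 + pi/6

Use the identity sin^2(2*v) = (1 - cos(4*v))/2.
An antiderivative is F(v) = v/2 - sin(4*v)/8.
Then F(pi/6) - F(-pi/6) = (-sqrt(3)/16 + pi/12) - (-pi/12 + sqrt(3)/16) = -sqrt(3)/8 + pi/6.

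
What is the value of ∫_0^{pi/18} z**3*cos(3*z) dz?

-sqrt(3)/27 - pi/162 + pi**3/34992 + sqrt(3)*pi**2/1944 + 2/27

Integrate by parts 3 times (u = z^3, dv = cos(3*z) dz).
An antiderivative is F(z) = z**3*sin(3*z)/3 + z**2*cos(3*z)/3 - 2*z*sin(3*z)/9 - 2*cos(3*z)/27.
Then F(pi/18) - F(0) = (-sqrt(3)/27 - pi/162 + pi**3/34992 + sqrt(3)*pi**2/1944) - (-2/27) = -sqrt(3)/27 - pi/162 + pi**3/34992 + sqrt(3)*pi**2/1944 + 2/27.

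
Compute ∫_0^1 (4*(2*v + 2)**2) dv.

112/3

Let u = 2*v + 2, so du = 2 dv. When v = 0, u = 2; when v = 1, u = 4.
The integral becomes 2·∫ u**2 du from 2 to 4, with antiderivative 2*u**3/3.
Back in v: F(v) = 2*(2*v + 2)**3/3.
Then F(1) - F(0) = (128/3) - (16/3) = 112/3.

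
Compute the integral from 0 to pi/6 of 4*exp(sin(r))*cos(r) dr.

-4 + 4*exp(1/2)

Let u = sin(r), so du = cos(r) dr. When r = 0, u = 0; when r = pi/6, u = 1/2.
The integral becomes 4·∫ exp(u) du from 0 to 1/2, with antiderivative 4*exp(u).
Back in r: F(r) = 4*exp(sin(r)).
Then F(pi/6) - F(0) = (4*exp(1/2)) - (4) = -4 + 4*exp(1/2).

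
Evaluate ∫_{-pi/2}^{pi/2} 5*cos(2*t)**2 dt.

5*pi/2

Use the identity cos^2(2*t) = (1 + cos(4*t))/2.
An antiderivative is F(t) = 5*t/2 + 5*sin(4*t)/8.
Then F(pi/2) - F(-pi/2) = (5*pi/4) - (-5*pi/4) = 5*pi/2.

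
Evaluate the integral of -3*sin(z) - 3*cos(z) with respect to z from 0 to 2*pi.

An antiderivative is F(z) = -3*sin(z) + 3*cos(z).
Then F(2*pi) - F(0) = (3) - (3) = 0.

0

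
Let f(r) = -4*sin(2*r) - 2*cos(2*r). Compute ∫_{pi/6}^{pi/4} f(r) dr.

An antiderivative is F(r) = -sin(2*r) + 2*cos(2*r).
Then F(pi/4) - F(pi/6) = (-1) - (1 - sqrt(3)/2) = -2 + sqrt(3)/2.

-2 + sqrt(3)/2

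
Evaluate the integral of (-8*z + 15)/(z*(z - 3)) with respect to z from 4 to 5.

-5*log(5) + 7*log(2)

Factor the denominator: z**2 - 3*z = z(z - 3).
Partial fractions: (-8*z + 15)/(z*(z - 3)) = -5/z - 3/(z - 3).
An antiderivative is F(z) = -5*log(z) - 3*log(z - 3).
Then F(5) - F(4) = (-5*log(5) - 3*log(2)) - (-10*log(2)) = -5*log(5) + 7*log(2).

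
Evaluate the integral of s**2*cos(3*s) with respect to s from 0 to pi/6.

Integrate by parts twice (u = s^2, dv = cos(3*s) ds).
An antiderivative is F(s) = s**2*sin(3*s)/3 + 2*s*cos(3*s)/9 - 2*sin(3*s)/27.
Then F(pi/6) - F(0) = (-2/27 + pi**2/108) - (0) = -2/27 + pi**2/108.

-2/27 + pi**2/108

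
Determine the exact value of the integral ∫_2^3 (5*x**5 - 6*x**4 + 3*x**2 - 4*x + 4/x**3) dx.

13961/45

By the power rule, an antiderivative is F(x) = 5*x**6/6 - 6*x**5/5 + x**3 - 2*x**2 - 2/x**2.
Then F(3) - F(2) = (29221/90) - (433/30) = 13961/45.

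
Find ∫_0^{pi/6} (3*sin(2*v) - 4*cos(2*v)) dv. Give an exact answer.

3/4 - sqrt(3)

An antiderivative is F(v) = -2*sin(2*v) - 3*cos(2*v)/2.
Then F(pi/6) - F(0) = (-sqrt(3) - 3/4) - (-3/2) = 3/4 - sqrt(3).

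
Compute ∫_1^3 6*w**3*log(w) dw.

Integrate by parts once (u = ln w, dv = 6*w**3 dw).
An antiderivative is F(w) = 3*w**4*(4*log(w) - 1)/8.
Then F(3) - F(1) = (-243/8 + 243*log(3)/2) - (-3/8) = -30 + 243*log(3)/2.

-30 + 243*log(3)/2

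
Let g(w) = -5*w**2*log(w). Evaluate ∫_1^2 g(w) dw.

Integrate by parts once (u = ln w, dv = -5*w**2 dw).
An antiderivative is F(w) = -5*w**3*(3*log(w) - 1)/9.
Then F(2) - F(1) = (40/9 - 40*log(2)/3) - (5/9) = 35/9 - 40*log(2)/3.

35/9 - 40*log(2)/3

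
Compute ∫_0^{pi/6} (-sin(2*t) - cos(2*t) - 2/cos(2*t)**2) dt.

An antiderivative is F(t) = -sin(2*t)/2 + cos(2*t)/2 - tan(2*t).
Then F(pi/6) - F(0) = (1/4 - 5*sqrt(3)/4) - (1/2) = -5*sqrt(3)/4 - 1/4.

-5*sqrt(3)/4 - 1/4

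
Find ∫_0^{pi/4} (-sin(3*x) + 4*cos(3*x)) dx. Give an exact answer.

-1/3 + sqrt(2)/2

An antiderivative is F(x) = 4*sin(3*x)/3 + cos(3*x)/3.
Then F(pi/4) - F(0) = (sqrt(2)/2) - (1/3) = -1/3 + sqrt(2)/2.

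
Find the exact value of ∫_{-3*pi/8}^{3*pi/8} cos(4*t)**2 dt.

Use the identity cos^2(4*t) = (1 + cos(8*t))/2.
An antiderivative is F(t) = t/2 + sin(8*t)/16.
Then F(3*pi/8) - F(-3*pi/8) = (3*pi/16) - (-3*pi/16) = 3*pi/8.

3*pi/8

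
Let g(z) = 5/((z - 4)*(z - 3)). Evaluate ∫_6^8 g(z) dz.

-5*log(5) + 5*log(2) + 5*log(3)

Factor the denominator: z**2 - 7*z + 12 = (z - 3)(z - 4).
Partial fractions: 5/((z - 4)*(z - 3)) = -5/(z - 3) + 5/(z - 4).
An antiderivative is F(z) = 5*log(z - 4) - 5*log(z - 3).
Then F(8) - F(6) = (-5*log(5) + 10*log(2)) - (-5*log(3) + 5*log(2)) = -5*log(5) + 5*log(2) + 5*log(3).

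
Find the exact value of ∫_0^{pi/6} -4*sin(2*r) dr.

An antiderivative is F(r) = 2*cos(2*r).
Then F(pi/6) - F(0) = (1) - (2) = -1.

-1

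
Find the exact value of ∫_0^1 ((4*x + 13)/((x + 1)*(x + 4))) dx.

Factor the denominator: x**2 + 5*x + 4 = (x + 4)(x + 1).
Partial fractions: (4*x + 13)/((x + 1)*(x + 4)) = 1/(x + 4) + 3/(x + 1).
An antiderivative is F(x) = 3*log(x + 1) + log(x + 4).
Then F(1) - F(0) = (log(40)) - (log(4)) = log(10).

log(10)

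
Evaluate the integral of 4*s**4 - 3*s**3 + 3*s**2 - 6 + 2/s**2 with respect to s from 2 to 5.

8469/4

By the power rule, an antiderivative is F(s) = 4*s**5/5 - 3*s**4/4 + s**3 - 6*s - 2/s.
Then F(5) - F(2) = (42517/20) - (43/5) = 8469/4.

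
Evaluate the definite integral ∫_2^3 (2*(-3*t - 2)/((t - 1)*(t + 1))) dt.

Factor the denominator: t**2 - 1 = (t + 1)(t - 1).
Partial fractions: 2*(-3*t - 2)/((t - 1)*(t + 1)) = -1/(t + 1) - 5/(t - 1).
An antiderivative is F(t) = -5*log(t - 1) - log(t + 1).
Then F(3) - F(2) = (-7*log(2)) - (-log(3)) = -7*log(2) + log(3).

-7*log(2) + log(3)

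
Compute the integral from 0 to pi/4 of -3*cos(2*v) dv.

An antiderivative is F(v) = -3*sin(2*v)/2.
Then F(pi/4) - F(0) = (-3/2) - (0) = -3/2.

-3/2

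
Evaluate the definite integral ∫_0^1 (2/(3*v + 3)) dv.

An antiderivative is F(v) = 2*log(3*v + 3)/3.
Then F(1) - F(0) = (2*log(6)/3) - (2*log(3)/3) = 2*log(2)/3.

2*log(2)/3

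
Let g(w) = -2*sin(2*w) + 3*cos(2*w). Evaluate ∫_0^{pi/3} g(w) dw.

An antiderivative is F(w) = 3*sin(2*w)/2 + cos(2*w).
Then F(pi/3) - F(0) = (-1/2 + 3*sqrt(3)/4) - (1) = -3/2 + 3*sqrt(3)/4.

-3/2 + 3*sqrt(3)/4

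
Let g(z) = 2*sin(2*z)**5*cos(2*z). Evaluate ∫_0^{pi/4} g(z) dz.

1/6

Let u = sin(2*z), so du = 2*cos(2*z) dz. When z = 0, u = 0; when z = pi/4, u = 1.
The integral becomes ∫ u**5 du from 0 to 1, with antiderivative u**6/6.
Back in z: F(z) = sin(2*z)**6/6.
Then F(pi/4) - F(0) = (1/6) - (0) = 1/6.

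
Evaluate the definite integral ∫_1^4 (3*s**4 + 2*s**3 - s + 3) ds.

By the power rule, an antiderivative is F(s) = 3*s**5/5 + s**4/2 - s**2/2 + 3*s.
Then F(4) - F(1) = (3732/5) - (18/5) = 3714/5.

3714/5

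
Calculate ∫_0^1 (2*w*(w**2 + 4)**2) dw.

Let u = w**2 + 4, so du = 2*w dw. When w = 0, u = 4; when w = 1, u = 5.
The integral becomes ∫ u**2 du from 4 to 5, with antiderivative u**3/3.
Back in w: F(w) = (w**2 + 4)**3/3.
Then F(1) - F(0) = (125/3) - (64/3) = 61/3.

61/3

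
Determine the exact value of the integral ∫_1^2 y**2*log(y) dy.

-7/9 + 8*log(2)/3

Integrate by parts once (u = ln y, dv = y**2 dy).
An antiderivative is F(y) = y**3*(3*log(y) - 1)/9.
Then F(2) - F(1) = (-8/9 + 8*log(2)/3) - (-1/9) = -7/9 + 8*log(2)/3.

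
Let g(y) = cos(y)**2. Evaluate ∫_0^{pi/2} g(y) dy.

Use the identity cos^2(y) = (1 + cos(2*y))/2.
An antiderivative is F(y) = y/2 + sin(2*y)/4.
Then F(pi/2) - F(0) = (pi/4) - (0) = pi/4.

pi/4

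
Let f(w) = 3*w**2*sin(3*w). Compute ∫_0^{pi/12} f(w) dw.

Integrate by parts twice (u = w^2, dv = 3*sin(3*w) dw).
An antiderivative is F(w) = -w**2*cos(3*w) + 2*w*sin(3*w)/3 + 2*cos(3*w)/9.
Then F(pi/12) - F(0) = (sqrt(2)*(-pi**2 + 8*pi + 32)/288) - (2/9) = -2/9 - sqrt(2)*pi**2/288 + sqrt(2)*pi/36 + sqrt(2)/9.

-2/9 - sqrt(2)*pi**2/288 + sqrt(2)*pi/36 + sqrt(2)/9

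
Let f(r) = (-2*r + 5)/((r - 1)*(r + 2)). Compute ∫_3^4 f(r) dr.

Factor the denominator: r**2 + r - 2 = (r + 2)(r - 1).
Partial fractions: (-2*r + 5)/((r - 1)*(r + 2)) = -3/(r + 2) + 1/(r - 1).
An antiderivative is F(r) = log(r - 1) - 3*log(r + 2).
Then F(4) - F(3) = (-log(72)) - (-3*log(5) + log(2)) = -4*log(2) - 2*log(3) + 3*log(5).

-4*log(2) - 2*log(3) + 3*log(5)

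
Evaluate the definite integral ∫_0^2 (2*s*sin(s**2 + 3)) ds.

Let u = s**2 + 3, so du = 2*s ds. When s = 0, u = 3; when s = 2, u = 7.
The integral becomes ∫ sin(u) du from 3 to 7, with antiderivative -cos(u).
Back in s: F(s) = -cos(s**2 + 3).
Then F(2) - F(0) = (-cos(7)) - (-cos(3)) = cos(3) - cos(7).

cos(3) - cos(7)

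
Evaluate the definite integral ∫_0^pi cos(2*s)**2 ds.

pi/2

Use the identity cos^2(2*s) = (1 + cos(4*s))/2.
An antiderivative is F(s) = s/2 + sin(4*s)/8.
Then F(pi) - F(0) = (pi/2) - (0) = pi/2.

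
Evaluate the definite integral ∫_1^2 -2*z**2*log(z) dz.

14/9 - 16*log(2)/3

Integrate by parts once (u = ln z, dv = -2*z**2 dz).
An antiderivative is F(z) = -2*z**3*(3*log(z) - 1)/9.
Then F(2) - F(1) = (16/9 - 16*log(2)/3) - (2/9) = 14/9 - 16*log(2)/3.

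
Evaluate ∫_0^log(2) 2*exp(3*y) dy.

14/3

Let u = exp(y), so du = exp(y) dy. When y = 0, u = 1; when y = log(2), u = 2.
The integral becomes 2·∫ u**2 du from 1 to 2, with antiderivative 2*u**3/3.
Back in y: F(y) = 2*exp(3*y)/3.
Then F(log(2)) - F(0) = (16/3) - (2/3) = 14/3.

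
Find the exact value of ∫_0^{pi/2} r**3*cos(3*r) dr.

-pi**3/24 + 2/27 + pi/9

Integrate by parts 3 times (u = r^3, dv = cos(3*r) dr).
An antiderivative is F(r) = r**3*sin(3*r)/3 + r**2*cos(3*r)/3 - 2*r*sin(3*r)/9 - 2*cos(3*r)/27.
Then F(pi/2) - F(0) = (-pi**3/24 + pi/9) - (-2/27) = -pi**3/24 + 2/27 + pi/9.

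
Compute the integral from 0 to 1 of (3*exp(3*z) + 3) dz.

2 + exp(3)

An antiderivative is F(z) = exp(3*z) + 3*z.
Then F(1) - F(0) = (3 + exp(3)) - (1) = 2 + exp(3).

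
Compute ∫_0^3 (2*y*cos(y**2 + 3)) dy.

Let u = y**2 + 3, so du = 2*y dy. When y = 0, u = 3; when y = 3, u = 12.
The integral becomes ∫ cos(u) du from 3 to 12, with antiderivative sin(u).
Back in y: F(y) = sin(y**2 + 3).
Then F(3) - F(0) = (sin(12)) - (sin(3)) = sin(12) - sin(3).

sin(12) - sin(3)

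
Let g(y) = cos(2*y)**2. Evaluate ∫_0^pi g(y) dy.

Use the identity cos^2(2*y) = (1 + cos(4*y))/2.
An antiderivative is F(y) = y/2 + sin(4*y)/8.
Then F(pi) - F(0) = (pi/2) - (0) = pi/2.

pi/2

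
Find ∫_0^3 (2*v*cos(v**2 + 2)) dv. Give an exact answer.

sin(11) - sin(2)

Let u = v**2 + 2, so du = 2*v dv. When v = 0, u = 2; when v = 3, u = 11.
The integral becomes ∫ cos(u) du from 2 to 11, with antiderivative sin(u).
Back in v: F(v) = sin(v**2 + 2).
Then F(3) - F(0) = (sin(11)) - (sin(2)) = sin(11) - sin(2).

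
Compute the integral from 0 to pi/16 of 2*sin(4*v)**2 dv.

-1/8 + pi/16

Use the identity sin^2(4*v) = (1 - cos(8*v))/2.
An antiderivative is F(v) = v - sin(8*v)/8.
Then F(pi/16) - F(0) = (-1/8 + pi/16) - (0) = -1/8 + pi/16.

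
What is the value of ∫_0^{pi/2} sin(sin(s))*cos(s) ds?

1 - cos(1)

Let u = sin(s), so du = cos(s) ds. When s = 0, u = 0; when s = pi/2, u = 1.
The integral becomes ∫ sin(u) du from 0 to 1, with antiderivative -cos(u).
Back in s: F(s) = -cos(sin(s)).
Then F(pi/2) - F(0) = (-cos(1)) - (-1) = 1 - cos(1).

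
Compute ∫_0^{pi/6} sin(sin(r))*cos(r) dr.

Let u = sin(r), so du = cos(r) dr. When r = 0, u = 0; when r = pi/6, u = 1/2.
The integral becomes ∫ sin(u) du from 0 to 1/2, with antiderivative -cos(u).
Back in r: F(r) = -cos(sin(r)).
Then F(pi/6) - F(0) = (-cos(1/2)) - (-1) = 1 - cos(1/2).

1 - cos(1/2)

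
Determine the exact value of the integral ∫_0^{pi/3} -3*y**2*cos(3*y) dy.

2*pi/9

Integrate by parts twice (u = y^2, dv = -3*cos(3*y) dy).
An antiderivative is F(y) = -y**2*sin(3*y) - 2*y*cos(3*y)/3 + 2*sin(3*y)/9.
Then F(pi/3) - F(0) = (2*pi/9) - (0) = 2*pi/9.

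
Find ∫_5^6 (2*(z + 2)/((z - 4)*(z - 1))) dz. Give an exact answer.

Factor the denominator: z**2 - 5*z + 4 = (z - 1)(z - 4).
Partial fractions: 2*(z + 2)/((z - 4)*(z - 1)) = -2/(z - 1) + 4/(z - 4).
An antiderivative is F(z) = 4*log(z - 4) - 2*log(z - 1).
Then F(6) - F(5) = (log(16/25)) - (-log(16)) = -2*log(5) + 8*log(2).

-2*log(5) + 8*log(2)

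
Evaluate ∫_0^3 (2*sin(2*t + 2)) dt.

cos(2) - cos(8)

Let u = 2*t + 2, so du = 2 dt. When t = 0, u = 2; when t = 3, u = 8.
The integral becomes ∫ sin(u) du from 2 to 8, with antiderivative -cos(u).
Back in t: F(t) = -cos(2*t + 2).
Then F(3) - F(0) = (-cos(8)) - (-cos(2)) = cos(2) - cos(8).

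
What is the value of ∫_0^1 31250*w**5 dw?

15625/3

Let u = 5*w, so du = 5 dw. When w = 0, u = 0; when w = 1, u = 5.
The integral becomes 2·∫ u**5 du from 0 to 5, with antiderivative u**6/3.
Back in w: F(w) = 15625*w**6/3.
Then F(1) - F(0) = (15625/3) - (0) = 15625/3.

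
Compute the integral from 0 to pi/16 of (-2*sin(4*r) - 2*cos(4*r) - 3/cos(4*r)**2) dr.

An antiderivative is F(r) = -sin(4*r)/2 + cos(4*r)/2 - 3*tan(4*r)/4.
Then F(pi/16) - F(0) = (-3/4) - (1/2) = -5/4.

-5/4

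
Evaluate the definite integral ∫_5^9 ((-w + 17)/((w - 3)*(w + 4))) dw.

-3*log(13) + 8*log(3)

Factor the denominator: w**2 + w - 12 = (w + 4)(w - 3).
Partial fractions: (-w + 17)/((w - 3)*(w + 4)) = -3/(w + 4) + 2/(w - 3).
An antiderivative is F(w) = 2*log(w - 3) - 3*log(w + 4).
Then F(9) - F(5) = (-3*log(13) + 2*log(2) + 2*log(3)) - (-6*log(3) + 2*log(2)) = -3*log(13) + 8*log(3).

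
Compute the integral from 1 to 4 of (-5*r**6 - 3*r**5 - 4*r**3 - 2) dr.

By the power rule, an antiderivative is F(r) = -5*r**7/7 - r**6/2 - r**4 - 2*r.
Then F(4) - F(1) = (-98104/7) - (-59/14) = -196149/14.

-196149/14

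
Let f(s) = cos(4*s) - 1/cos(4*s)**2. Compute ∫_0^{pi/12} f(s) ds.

An antiderivative is F(s) = sin(4*s)/4 - tan(4*s)/4.
Then F(pi/12) - F(0) = (-sqrt(3)/8) - (0) = -sqrt(3)/8.

-sqrt(3)/8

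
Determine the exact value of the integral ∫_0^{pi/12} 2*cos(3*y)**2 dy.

1/6 + pi/12

Use the identity cos^2(3*y) = (1 + cos(6*y))/2.
An antiderivative is F(y) = y + sin(6*y)/6.
Then F(pi/12) - F(0) = (1/6 + pi/12) - (0) = 1/6 + pi/12.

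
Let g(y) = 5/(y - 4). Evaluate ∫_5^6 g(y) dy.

An antiderivative is F(y) = 5*log(y - 4).
Then F(6) - F(5) = (log(32)) - (0) = log(32).

log(32)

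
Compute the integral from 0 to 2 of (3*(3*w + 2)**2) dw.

168

Let u = 3*w + 2, so du = 3 dw. When w = 0, u = 2; when w = 2, u = 8.
The integral becomes ∫ u**2 du from 2 to 8, with antiderivative u**3/3.
Back in w: F(w) = (3*w + 2)**3/3.
Then F(2) - F(0) = (512/3) - (8/3) = 168.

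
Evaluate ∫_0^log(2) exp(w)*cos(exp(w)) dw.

-sin(1) + sin(2)

Let u = exp(w), so du = exp(w) dw. When w = 0, u = 1; when w = log(2), u = 2.
The integral becomes ∫ cos(u) du from 1 to 2, with antiderivative sin(u).
Back in w: F(w) = sin(exp(w)).
Then F(log(2)) - F(0) = (sin(2)) - (sin(1)) = -sin(1) + sin(2).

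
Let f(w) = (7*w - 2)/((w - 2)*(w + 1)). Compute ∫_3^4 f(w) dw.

-2*log(2) + 3*log(5)

Factor the denominator: w**2 - w - 2 = (w + 1)(w - 2).
Partial fractions: (7*w - 2)/((w - 2)*(w + 1)) = 3/(w + 1) + 4/(w - 2).
An antiderivative is F(w) = 4*log(w - 2) + 3*log(w + 1).
Then F(4) - F(3) = (4*log(2) + 3*log(5)) - (log(64)) = -2*log(2) + 3*log(5).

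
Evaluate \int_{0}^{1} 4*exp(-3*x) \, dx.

An antiderivative is F(x) = -4*exp(-3*x)/3.
Then F(1) - F(0) = (-4*exp(-3)/3) - (-4/3) = 4/3 - 4*exp(-3)/3.

4/3 - 4*exp(-3)/3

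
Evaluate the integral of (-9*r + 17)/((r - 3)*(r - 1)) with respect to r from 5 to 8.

Factor the denominator: r**2 - 4*r + 3 = (r - 1)(r - 3).
Partial fractions: (-9*r + 17)/((r - 3)*(r - 1)) = -4/(r - 1) - 5/(r - 3).
An antiderivative is F(r) = -5*log(r - 3) - 4*log(r - 1).
Then F(8) - F(5) = (-5*log(5) - 4*log(7)) - (-13*log(2)) = -5*log(5) - 4*log(7) + 13*log(2).

-5*log(5) - 4*log(7) + 13*log(2)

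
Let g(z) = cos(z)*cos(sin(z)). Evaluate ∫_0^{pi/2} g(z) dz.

sin(1)

Let u = sin(z), so du = cos(z) dz. When z = 0, u = 0; when z = pi/2, u = 1.
The integral becomes ∫ cos(u) du from 0 to 1, with antiderivative sin(u).
Back in z: F(z) = sin(sin(z)).
Then F(pi/2) - F(0) = (sin(1)) - (0) = sin(1).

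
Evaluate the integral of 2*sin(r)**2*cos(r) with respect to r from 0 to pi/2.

2/3

Let u = sin(r), so du = cos(r) dr. When r = 0, u = 0; when r = pi/2, u = 1.
The integral becomes 2·∫ u**2 du from 0 to 1, with antiderivative 2*u**3/3.
Back in r: F(r) = 2*sin(r)**3/3.
Then F(pi/2) - F(0) = (2/3) - (0) = 2/3.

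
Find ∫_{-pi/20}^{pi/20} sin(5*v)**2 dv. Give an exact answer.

Use the identity sin^2(5*v) = (1 - cos(10*v))/2.
An antiderivative is F(v) = v/2 - sin(10*v)/20.
Then F(pi/20) - F(-pi/20) = (-1/20 + pi/40) - (1/20 - pi/40) = -1/10 + pi/20.

-1/10 + pi/20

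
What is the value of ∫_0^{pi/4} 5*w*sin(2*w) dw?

5/4

Integrate by parts once (u = w, dv = 5*sin(2*w) dw).
An antiderivative is F(w) = -5*w*cos(2*w)/2 + 5*sin(2*w)/4.
Then F(pi/4) - F(0) = (5/4) - (0) = 5/4.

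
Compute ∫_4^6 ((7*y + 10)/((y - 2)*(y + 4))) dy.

Factor the denominator: y**2 + 2*y - 8 = (y + 4)(y - 2).
Partial fractions: (7*y + 10)/((y - 2)*(y + 4)) = 3/(y + 4) + 4/(y - 2).
An antiderivative is F(y) = 4*log(y - 2) + 3*log(y + 4).
Then F(6) - F(4) = (3*log(5) + 11*log(2)) - (13*log(2)) = -2*log(2) + 3*log(5).

-2*log(2) + 3*log(5)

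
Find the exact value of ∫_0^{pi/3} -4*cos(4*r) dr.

sqrt(3)/2

An antiderivative is F(r) = -sin(4*r).
Then F(pi/3) - F(0) = (sqrt(3)/2) - (0) = sqrt(3)/2.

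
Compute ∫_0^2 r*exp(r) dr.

1 + exp(2)

Integrate by parts once (u = r, dv = exp(r) dr).
An antiderivative is F(r) = (r - 1)*exp(r).
Then F(2) - F(0) = (exp(2)) - (-1) = 1 + exp(2).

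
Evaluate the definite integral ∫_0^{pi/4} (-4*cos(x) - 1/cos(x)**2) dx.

An antiderivative is F(x) = -4*sin(x) - tan(x).
Then F(pi/4) - F(0) = (-2*sqrt(2) - 1) - (0) = -2*sqrt(2) - 1.

-2*sqrt(2) - 1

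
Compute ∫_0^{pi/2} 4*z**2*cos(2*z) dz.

Integrate by parts twice (u = z^2, dv = 4*cos(2*z) dz).
An antiderivative is F(z) = 2*z**2*sin(2*z) + 2*z*cos(2*z) - sin(2*z).
Then F(pi/2) - F(0) = (-pi) - (0) = -pi.

-pi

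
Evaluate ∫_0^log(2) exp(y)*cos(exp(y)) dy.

Let u = exp(y), so du = exp(y) dy. When y = 0, u = 1; when y = log(2), u = 2.
The integral becomes ∫ cos(u) du from 1 to 2, with antiderivative sin(u).
Back in y: F(y) = sin(exp(y)).
Then F(log(2)) - F(0) = (sin(2)) - (sin(1)) = -sin(1) + sin(2).

-sin(1) + sin(2)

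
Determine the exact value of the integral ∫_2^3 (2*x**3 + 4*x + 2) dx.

By the power rule, an antiderivative is F(x) = x**4/2 + 2*x**2 + 2*x.
Then F(3) - F(2) = (129/2) - (20) = 89/2.

89/2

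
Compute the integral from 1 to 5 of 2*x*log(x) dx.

-12 + 25*log(5)

Integrate by parts once (u = ln x, dv = 2*x dx).
An antiderivative is F(x) = x**2*(2*log(x) - 1)/2.
Then F(5) - F(1) = (-25/2 + 25*log(5)) - (-1/2) = -12 + 25*log(5).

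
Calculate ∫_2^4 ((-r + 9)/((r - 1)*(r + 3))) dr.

-3*log(7) + 2*log(3) + 3*log(5)

Factor the denominator: r**2 + 2*r - 3 = (r + 3)(r - 1).
Partial fractions: (-r + 9)/((r - 1)*(r + 3)) = -3/(r + 3) + 2/(r - 1).
An antiderivative is F(r) = 2*log(r - 1) - 3*log(r + 3).
Then F(4) - F(2) = (-3*log(7) + 2*log(3)) - (-3*log(5)) = -3*log(7) + 2*log(3) + 3*log(5).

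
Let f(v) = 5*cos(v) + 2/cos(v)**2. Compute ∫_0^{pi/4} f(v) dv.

An antiderivative is F(v) = 5*sin(v) + 2*tan(v).
Then F(pi/4) - F(0) = (2 + 5*sqrt(2)/2) - (0) = 2 + 5*sqrt(2)/2.

2 + 5*sqrt(2)/2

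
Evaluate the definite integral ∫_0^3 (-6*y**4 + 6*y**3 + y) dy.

By the power rule, an antiderivative is F(y) = -6*y**5/5 + 3*y**4/2 + y**2/2.
Then F(3) - F(0) = (-828/5) - (0) = -828/5.

-828/5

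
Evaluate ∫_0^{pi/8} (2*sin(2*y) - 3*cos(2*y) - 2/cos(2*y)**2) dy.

-5*sqrt(2)/4

An antiderivative is F(y) = -3*sin(2*y)/2 - cos(2*y) - tan(2*y).
Then F(pi/8) - F(0) = (-5*sqrt(2)/4 - 1) - (-1) = -5*sqrt(2)/4.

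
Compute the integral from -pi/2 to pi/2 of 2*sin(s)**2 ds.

pi

Use the identity sin^2(s) = (1 - cos(2*s))/2.
An antiderivative is F(s) = s - sin(2*s)/2.
Then F(pi/2) - F(-pi/2) = (pi/2) - (-pi/2) = pi.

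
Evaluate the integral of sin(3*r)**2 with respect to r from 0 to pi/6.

pi/12

Use the identity sin^2(3*r) = (1 - cos(6*r))/2.
An antiderivative is F(r) = r/2 - sin(6*r)/12.
Then F(pi/6) - F(0) = (pi/12) - (0) = pi/12.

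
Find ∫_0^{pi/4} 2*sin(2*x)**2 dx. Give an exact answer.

pi/4

Use the identity sin^2(2*x) = (1 - cos(4*x))/2.
An antiderivative is F(x) = x - sin(4*x)/4.
Then F(pi/4) - F(0) = (pi/4) - (0) = pi/4.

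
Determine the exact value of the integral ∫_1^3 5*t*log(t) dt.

Integrate by parts once (u = ln t, dv = 5*t dt).
An antiderivative is F(t) = 5*t**2*(2*log(t) - 1)/4.
Then F(3) - F(1) = (-45/4 + 45*log(3)/2) - (-5/4) = -10 + 45*log(3)/2.

-10 + 45*log(3)/2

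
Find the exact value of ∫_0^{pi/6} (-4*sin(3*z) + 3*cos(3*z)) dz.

An antiderivative is F(z) = sin(3*z) + 4*cos(3*z)/3.
Then F(pi/6) - F(0) = (1) - (4/3) = -1/3.

-1/3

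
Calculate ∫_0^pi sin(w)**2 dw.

Use the identity sin^2(w) = (1 - cos(2*w))/2.
An antiderivative is F(w) = w/2 - sin(2*w)/4.
Then F(pi) - F(0) = (pi/2) - (0) = pi/2.

pi/2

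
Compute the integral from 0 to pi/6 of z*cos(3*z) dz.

Integrate by parts once (u = z, dv = cos(3*z) dz).
An antiderivative is F(z) = z*sin(3*z)/3 + cos(3*z)/9.
Then F(pi/6) - F(0) = (pi/18) - (1/9) = -1/9 + pi/18.

-1/9 + pi/18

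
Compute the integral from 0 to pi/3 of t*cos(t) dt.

Integrate by parts once (u = t, dv = cos(t) dt).
An antiderivative is F(t) = t*sin(t) + cos(t).
Then F(pi/3) - F(0) = (1/2 + sqrt(3)*pi/6) - (1) = -1/2 + sqrt(3)*pi/6.

-1/2 + sqrt(3)*pi/6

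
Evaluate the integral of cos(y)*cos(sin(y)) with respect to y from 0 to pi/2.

Let u = sin(y), so du = cos(y) dy. When y = 0, u = 0; when y = pi/2, u = 1.
The integral becomes ∫ cos(u) du from 0 to 1, with antiderivative sin(u).
Back in y: F(y) = sin(sin(y)).
Then F(pi/2) - F(0) = (sin(1)) - (0) = sin(1).

sin(1)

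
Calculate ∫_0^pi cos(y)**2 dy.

pi/2

Use the identity cos^2(y) = (1 + cos(2*y))/2.
An antiderivative is F(y) = y/2 + sin(2*y)/4.
Then F(pi) - F(0) = (pi/2) - (0) = pi/2.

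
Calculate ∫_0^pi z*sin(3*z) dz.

pi/3

Integrate by parts once (u = z, dv = sin(3*z) dz).
An antiderivative is F(z) = -z*cos(3*z)/3 + sin(3*z)/9.
Then F(pi) - F(0) = (pi/3) - (0) = pi/3.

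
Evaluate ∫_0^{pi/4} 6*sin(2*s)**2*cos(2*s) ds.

Let u = sin(2*s), so du = 2*cos(2*s) ds. When s = 0, u = 0; when s = pi/4, u = 1.
The integral becomes 3·∫ u**2 du from 0 to 1, with antiderivative u**3.
Back in s: F(s) = sin(2*s)**3.
Then F(pi/4) - F(0) = (1) - (0) = 1.

1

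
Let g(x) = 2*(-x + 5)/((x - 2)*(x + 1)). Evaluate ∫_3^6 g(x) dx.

-4*log(7) + 12*log(2)

Factor the denominator: x**2 - x - 2 = (x + 1)(x - 2).
Partial fractions: 2*(-x + 5)/((x - 2)*(x + 1)) = -4/(x + 1) + 2/(x - 2).
An antiderivative is F(x) = 2*log(x - 2) - 4*log(x + 1).
Then F(6) - F(3) = (-4*log(7) + 4*log(2)) - (-8*log(2)) = -4*log(7) + 12*log(2).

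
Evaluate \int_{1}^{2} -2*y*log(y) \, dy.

3/2 - log(16)

Integrate by parts once (u = ln y, dv = -2*y dy).
An antiderivative is F(y) = -y**2*(2*log(y) - 1)/2.
Then F(2) - F(1) = (2 - log(16)) - (1/2) = 3/2 - log(16).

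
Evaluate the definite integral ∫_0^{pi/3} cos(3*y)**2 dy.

Use the identity cos^2(3*y) = (1 + cos(6*y))/2.
An antiderivative is F(y) = y/2 + sin(6*y)/12.
Then F(pi/3) - F(0) = (pi/6) - (0) = pi/6.

pi/6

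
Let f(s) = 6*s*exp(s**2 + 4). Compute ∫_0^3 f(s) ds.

Let u = s**2 + 4, so du = 2*s ds. When s = 0, u = 4; when s = 3, u = 13.
The integral becomes 3·∫ exp(u) du from 4 to 13, with antiderivative 3*exp(u).
Back in s: F(s) = 3*exp(s**2 + 4).
Then F(3) - F(0) = (3*exp(13)) - (3*exp(4)) = -3*(1 - exp(9))*exp(4).

-3*(1 - exp(9))*exp(4)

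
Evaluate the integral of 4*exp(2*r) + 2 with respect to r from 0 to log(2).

2*log(2) + 6

An antiderivative is F(r) = 2*exp(2*r) + 2*r.
Then F(log(2)) - F(0) = (2*log(2) + 8) - (2) = 2*log(2) + 6.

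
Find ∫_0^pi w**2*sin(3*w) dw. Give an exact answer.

-4/27 + pi**2/3

Integrate by parts twice (u = w^2, dv = sin(3*w) dw).
An antiderivative is F(w) = -w**2*cos(3*w)/3 + 2*w*sin(3*w)/9 + 2*cos(3*w)/27.
Then F(pi) - F(0) = (-2/27 + pi**2/3) - (2/27) = -4/27 + pi**2/3.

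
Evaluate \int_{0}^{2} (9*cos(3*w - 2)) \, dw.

3*sin(4) + 3*sin(2)

Let u = 3*w - 2, so du = 3 dw. When w = 0, u = -2; when w = 2, u = 4.
The integral becomes 3·∫ cos(u) du from -2 to 4, with antiderivative 3*sin(u).
Back in w: F(w) = 3*sin(3*w - 2).
Then F(2) - F(0) = (3*sin(4)) - (-3*sin(2)) = 3*sin(4) + 3*sin(2).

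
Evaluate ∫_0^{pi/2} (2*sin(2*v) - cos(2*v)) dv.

An antiderivative is F(v) = -sin(2*v)/2 - cos(2*v).
Then F(pi/2) - F(0) = (1) - (-1) = 2.

2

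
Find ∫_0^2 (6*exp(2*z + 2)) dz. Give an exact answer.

-3*(1 - exp(4))*exp(2)

Let u = 2*z + 2, so du = 2 dz. When z = 0, u = 2; when z = 2, u = 6.
The integral becomes 3·∫ exp(u) du from 2 to 6, with antiderivative 3*exp(u).
Back in z: F(z) = 3*exp(2*z + 2).
Then F(2) - F(0) = (3*exp(6)) - (3*exp(2)) = -3*(1 - exp(4))*exp(2).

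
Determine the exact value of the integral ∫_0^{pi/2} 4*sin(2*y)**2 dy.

pi

Use the identity sin^2(2*y) = (1 - cos(4*y))/2.
An antiderivative is F(y) = 2*y - sin(4*y)/2.
Then F(pi/2) - F(0) = (pi) - (0) = pi.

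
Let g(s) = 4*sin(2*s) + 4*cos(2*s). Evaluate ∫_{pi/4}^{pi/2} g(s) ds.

0

An antiderivative is F(s) = 2*sin(2*s) - 2*cos(2*s).
Then F(pi/2) - F(pi/4) = (2) - (2) = 0.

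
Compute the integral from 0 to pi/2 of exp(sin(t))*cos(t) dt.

-1 + E

Let u = sin(t), so du = cos(t) dt. When t = 0, u = 0; when t = pi/2, u = 1.
The integral becomes ∫ exp(u) du from 0 to 1, with antiderivative exp(u).
Back in t: F(t) = exp(sin(t)).
Then F(pi/2) - F(0) = (E) - (1) = -1 + E.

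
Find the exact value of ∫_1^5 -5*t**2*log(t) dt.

620/9 - 625*log(5)/3

Integrate by parts once (u = ln t, dv = -5*t**2 dt).
An antiderivative is F(t) = -5*t**3*(3*log(t) - 1)/9.
Then F(5) - F(1) = (625/9 - 625*log(5)/3) - (5/9) = 620/9 - 625*log(5)/3.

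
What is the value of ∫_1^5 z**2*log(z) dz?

-124/9 + 125*log(5)/3

Integrate by parts once (u = ln z, dv = z**2 dz).
An antiderivative is F(z) = z**3*(3*log(z) - 1)/9.
Then F(5) - F(1) = (-125/9 + 125*log(5)/3) - (-1/9) = -124/9 + 125*log(5)/3.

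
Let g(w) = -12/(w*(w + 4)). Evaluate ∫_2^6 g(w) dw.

-6*log(3) + 3*log(5)

Factor the denominator: w**2 + 4*w = (w + 4)w.
Partial fractions: -12/(w*(w + 4)) = 3/(w + 4) - 3/w.
An antiderivative is F(w) = -3*log(w) + 3*log(w + 4).
Then F(6) - F(2) = (-3*log(3) + 3*log(5)) - (log(27)) = -6*log(3) + 3*log(5).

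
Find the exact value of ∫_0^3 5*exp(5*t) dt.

-1 + exp(15)

Let u = 5*t, so du = 5 dt. When t = 0, u = 0; when t = 3, u = 15.
The integral becomes ∫ exp(u) du from 0 to 15, with antiderivative exp(u).
Back in t: F(t) = exp(5*t).
Then F(3) - F(0) = (exp(15)) - (1) = -1 + exp(15).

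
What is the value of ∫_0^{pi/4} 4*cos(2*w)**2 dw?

pi/2

Use the identity cos^2(2*w) = (1 + cos(4*w))/2.
An antiderivative is F(w) = 2*w + sin(4*w)/2.
Then F(pi/4) - F(0) = (pi/2) - (0) = pi/2.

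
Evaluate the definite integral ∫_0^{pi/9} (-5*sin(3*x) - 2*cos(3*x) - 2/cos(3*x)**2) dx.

An antiderivative is F(x) = -2*sin(3*x)/3 + 5*cos(3*x)/3 - 2*tan(3*x)/3.
Then F(pi/9) - F(0) = (5/6 - sqrt(3)) - (5/3) = -sqrt(3) - 5/6.

-sqrt(3) - 5/6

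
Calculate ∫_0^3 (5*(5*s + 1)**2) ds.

1365

Let u = 5*s + 1, so du = 5 ds. When s = 0, u = 1; when s = 3, u = 16.
The integral becomes ∫ u**2 du from 1 to 16, with antiderivative u**3/3.
Back in s: F(s) = (5*s + 1)**3/3.
Then F(3) - F(0) = (4096/3) - (1/3) = 1365.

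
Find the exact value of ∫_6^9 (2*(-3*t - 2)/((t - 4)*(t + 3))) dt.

-4*log(5) + 2*log(3)

Factor the denominator: t**2 - t - 12 = (t + 3)(t - 4).
Partial fractions: 2*(-3*t - 2)/((t - 4)*(t + 3)) = -2/(t + 3) - 4/(t - 4).
An antiderivative is F(t) = -4*log(t - 4) - 2*log(t + 3).
Then F(9) - F(6) = (-4*log(5) - 4*log(2) - 2*log(3)) - (-4*log(3) - 4*log(2)) = -4*log(5) + 2*log(3).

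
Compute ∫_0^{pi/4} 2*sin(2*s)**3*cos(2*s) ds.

1/4

Let u = sin(2*s), so du = 2*cos(2*s) ds. When s = 0, u = 0; when s = pi/4, u = 1.
The integral becomes ∫ u**3 du from 0 to 1, with antiderivative u**4/4.
Back in s: F(s) = sin(2*s)**4/4.
Then F(pi/4) - F(0) = (1/4) - (0) = 1/4.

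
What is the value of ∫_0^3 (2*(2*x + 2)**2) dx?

168

Let u = 2*x + 2, so du = 2 dx. When x = 0, u = 2; when x = 3, u = 8.
The integral becomes ∫ u**2 du from 2 to 8, with antiderivative u**3/3.
Back in x: F(x) = (2*x + 2)**3/3.
Then F(3) - F(0) = (512/3) - (8/3) = 168.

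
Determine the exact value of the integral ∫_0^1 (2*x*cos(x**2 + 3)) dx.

sin(4) - sin(3)

Let u = x**2 + 3, so du = 2*x dx. When x = 0, u = 3; when x = 1, u = 4.
The integral becomes ∫ cos(u) du from 3 to 4, with antiderivative sin(u).
Back in x: F(x) = sin(x**2 + 3).
Then F(1) - F(0) = (sin(4)) - (sin(3)) = sin(4) - sin(3).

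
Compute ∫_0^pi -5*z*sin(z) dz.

Integrate by parts once (u = z, dv = -5*sin(z) dz).
An antiderivative is F(z) = 5*z*cos(z) - 5*sin(z).
Then F(pi) - F(0) = (-5*pi) - (0) = -5*pi.

-5*pi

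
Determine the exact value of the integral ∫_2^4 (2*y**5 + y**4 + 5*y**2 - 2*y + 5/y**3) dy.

779617/480

By the power rule, an antiderivative is F(y) = y**6/3 + y**5/5 + 5*y**3/3 - y**2 - 5/(2*y**2).
Then F(4) - F(2) = (265703/160) - (4373/120) = 779617/480.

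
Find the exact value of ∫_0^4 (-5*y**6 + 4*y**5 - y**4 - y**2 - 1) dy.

By the power rule, an antiderivative is F(y) = -5*y**7/7 + 2*y**6/3 - y**5/5 - y**3/3 - y.
Then F(4) - F(0) = (-966244/105) - (0) = -966244/105.

-966244/105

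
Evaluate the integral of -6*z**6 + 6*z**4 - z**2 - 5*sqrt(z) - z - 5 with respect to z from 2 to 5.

By the power rule, an antiderivative is F(z) = -6*z**7/7 + 6*z**5/5 - 10*z**(3/2)/3 - z**3/3 - z**2/2 - 5*z.
Then F(5) - F(2) = (-2658325/42 - 50*sqrt(5)/3) - (-9028/105 - 20*sqrt(2)/3) = -4424523/70 - 50*sqrt(5)/3 + 20*sqrt(2)/3.

-4424523/70 - 50*sqrt(5)/3 + 20*sqrt(2)/3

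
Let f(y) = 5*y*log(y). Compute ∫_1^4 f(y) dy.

-75/4 + 80*log(2)

Integrate by parts once (u = ln y, dv = 5*y dy).
An antiderivative is F(y) = 5*y**2*(2*log(y) - 1)/4.
Then F(4) - F(1) = (-20 + 80*log(2)) - (-5/4) = -75/4 + 80*log(2).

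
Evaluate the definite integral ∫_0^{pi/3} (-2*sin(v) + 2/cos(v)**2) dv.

-1 + 2*sqrt(3)

An antiderivative is F(v) = 2*cos(v) + 2*tan(v).
Then F(pi/3) - F(0) = (1 + 2*sqrt(3)) - (2) = -1 + 2*sqrt(3).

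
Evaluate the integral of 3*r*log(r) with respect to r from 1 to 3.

-6 + 27*log(3)/2

Integrate by parts once (u = ln r, dv = 3*r dr).
An antiderivative is F(r) = 3*r**2*(2*log(r) - 1)/4.
Then F(3) - F(1) = (-27/4 + 27*log(3)/2) - (-3/4) = -6 + 27*log(3)/2.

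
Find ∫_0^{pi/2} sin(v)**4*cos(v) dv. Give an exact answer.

1/5

Let u = sin(v), so du = cos(v) dv. When v = 0, u = 0; when v = pi/2, u = 1.
The integral becomes ∫ u**4 du from 0 to 1, with antiderivative u**5/5.
Back in v: F(v) = sin(v)**5/5.
Then F(pi/2) - F(0) = (1/5) - (0) = 1/5.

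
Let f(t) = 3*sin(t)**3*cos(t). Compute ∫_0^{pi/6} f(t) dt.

3/64

Let u = sin(t), so du = cos(t) dt. When t = 0, u = 0; when t = pi/6, u = 1/2.
The integral becomes 3·∫ u**3 du from 0 to 1/2, with antiderivative 3*u**4/4.
Back in t: F(t) = 3*sin(t)**4/4.
Then F(pi/6) - F(0) = (3/64) - (0) = 3/64.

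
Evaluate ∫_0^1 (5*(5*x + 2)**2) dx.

Let u = 5*x + 2, so du = 5 dx. When x = 0, u = 2; when x = 1, u = 7.
The integral becomes ∫ u**2 du from 2 to 7, with antiderivative u**3/3.
Back in x: F(x) = (5*x + 2)**3/3.
Then F(1) - F(0) = (343/3) - (8/3) = 335/3.

335/3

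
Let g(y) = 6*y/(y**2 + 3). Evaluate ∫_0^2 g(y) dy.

Let u = y**2 + 3, so du = 2*y dy. When y = 0, u = 3; when y = 2, u = 7.
The integral becomes 3·∫ 1/u du from 3 to 7, with antiderivative 3*log(u).
Back in y: F(y) = 3*log(y**2 + 3).
Then F(2) - F(0) = (3*log(7)) - (log(27)) = -3*log(3) + 3*log(7).

-3*log(3) + 3*log(7)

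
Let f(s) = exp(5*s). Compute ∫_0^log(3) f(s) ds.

242/5

Let u = exp(s), so du = exp(s) ds. When s = 0, u = 1; when s = log(3), u = 3.
The integral becomes ∫ u**4 du from 1 to 3, with antiderivative u**5/5.
Back in s: F(s) = exp(5*s)/5.
Then F(log(3)) - F(0) = (243/5) - (1/5) = 242/5.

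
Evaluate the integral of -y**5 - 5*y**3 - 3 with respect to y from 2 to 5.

-13455/4

By the power rule, an antiderivative is F(y) = -y**6/6 - 5*y**4/4 - 3*y.
Then F(5) - F(2) = (-40805/12) - (-110/3) = -13455/4.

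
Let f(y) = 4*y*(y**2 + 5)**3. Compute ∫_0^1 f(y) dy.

671/2

Let u = y**2 + 5, so du = 2*y dy. When y = 0, u = 5; when y = 1, u = 6.
The integral becomes 2·∫ u**3 du from 5 to 6, with antiderivative u**4/2.
Back in y: F(y) = (y**2 + 5)**4/2.
Then F(1) - F(0) = (648) - (625/2) = 671/2.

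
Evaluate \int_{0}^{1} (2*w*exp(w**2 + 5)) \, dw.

-exp(5) + exp(6)

Let u = w**2 + 5, so du = 2*w dw. When w = 0, u = 5; when w = 1, u = 6.
The integral becomes ∫ exp(u) du from 5 to 6, with antiderivative exp(u).
Back in w: F(w) = exp(w**2 + 5).
Then F(1) - F(0) = (exp(6)) - (exp(5)) = -exp(5) + exp(6).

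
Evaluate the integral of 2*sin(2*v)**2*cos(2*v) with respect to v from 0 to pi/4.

1/3

Let u = sin(2*v), so du = 2*cos(2*v) dv. When v = 0, u = 0; when v = pi/4, u = 1.
The integral becomes ∫ u**2 du from 0 to 1, with antiderivative u**3/3.
Back in v: F(v) = sin(2*v)**3/3.
Then F(pi/4) - F(0) = (1/3) - (0) = 1/3.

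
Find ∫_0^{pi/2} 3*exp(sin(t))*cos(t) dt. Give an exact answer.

Let u = sin(t), so du = cos(t) dt. When t = 0, u = 0; when t = pi/2, u = 1.
The integral becomes 3·∫ exp(u) du from 0 to 1, with antiderivative 3*exp(u).
Back in t: F(t) = 3*exp(sin(t)).
Then F(pi/2) - F(0) = (3*E) - (3) = -3 + 3*E.

-3 + 3*E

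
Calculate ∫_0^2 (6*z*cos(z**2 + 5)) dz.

3*sin(9) - 3*sin(5)

Let u = z**2 + 5, so du = 2*z dz. When z = 0, u = 5; when z = 2, u = 9.
The integral becomes 3·∫ cos(u) du from 5 to 9, with antiderivative 3*sin(u).
Back in z: F(z) = 3*sin(z**2 + 5).
Then F(2) - F(0) = (3*sin(9)) - (3*sin(5)) = 3*sin(9) - 3*sin(5).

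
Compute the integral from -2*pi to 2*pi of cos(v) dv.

An antiderivative is F(v) = sin(v).
Then F(2*pi) - F(-2*pi) = (0) - (0) = 0.

0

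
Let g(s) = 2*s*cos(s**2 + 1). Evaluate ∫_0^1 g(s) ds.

-sin(1) + sin(2)

Let u = s**2 + 1, so du = 2*s ds. When s = 0, u = 1; when s = 1, u = 2.
The integral becomes ∫ cos(u) du from 1 to 2, with antiderivative sin(u).
Back in s: F(s) = sin(s**2 + 1).
Then F(1) - F(0) = (sin(2)) - (sin(1)) = -sin(1) + sin(2).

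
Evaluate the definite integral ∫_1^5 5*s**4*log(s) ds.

Integrate by parts once (u = ln s, dv = 5*s**4 ds).
An antiderivative is F(s) = s**5*(5*log(s) - 1)/5.
Then F(5) - F(1) = (-625 + 3125*log(5)) - (-1/5) = -3124/5 + 3125*log(5).

-3124/5 + 3125*log(5)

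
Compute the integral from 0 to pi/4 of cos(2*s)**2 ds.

pi/8

Use the identity cos^2(2*s) = (1 + cos(4*s))/2.
An antiderivative is F(s) = s/2 + sin(4*s)/8.
Then F(pi/4) - F(0) = (pi/8) - (0) = pi/8.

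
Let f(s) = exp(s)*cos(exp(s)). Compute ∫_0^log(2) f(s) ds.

-sin(1) + sin(2)

Let u = exp(s), so du = exp(s) ds. When s = 0, u = 1; when s = log(2), u = 2.
The integral becomes ∫ cos(u) du from 1 to 2, with antiderivative sin(u).
Back in s: F(s) = sin(exp(s)).
Then F(log(2)) - F(0) = (sin(2)) - (sin(1)) = -sin(1) + sin(2).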